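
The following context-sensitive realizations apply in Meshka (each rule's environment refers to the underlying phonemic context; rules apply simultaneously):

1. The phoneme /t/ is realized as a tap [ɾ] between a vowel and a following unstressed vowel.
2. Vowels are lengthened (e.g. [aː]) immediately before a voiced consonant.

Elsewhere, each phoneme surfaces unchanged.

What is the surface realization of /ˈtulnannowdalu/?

[ˈtuːlnaːnnoːwdaːlu]

/t/ (word-initial) fails the environment for rule 1, so it stays [t].
/u/ — between /t/ and /l/, before a voiced consonant — surfaces as [uː] (rule 2).
/a/ (between /n/ and /n/) occurs before a voiced consonant → [aː] by rule 2.
/o/ meets the environment for rule 2 (before a voiced consonant) → [oː].
/a/ (between /d/ and /l/): before a voiced consonant, so rule 2 applies → [aː].
/u/ (word-final) is in the target of rule 2 but the environment (before a voiced consonant) is not met → [u].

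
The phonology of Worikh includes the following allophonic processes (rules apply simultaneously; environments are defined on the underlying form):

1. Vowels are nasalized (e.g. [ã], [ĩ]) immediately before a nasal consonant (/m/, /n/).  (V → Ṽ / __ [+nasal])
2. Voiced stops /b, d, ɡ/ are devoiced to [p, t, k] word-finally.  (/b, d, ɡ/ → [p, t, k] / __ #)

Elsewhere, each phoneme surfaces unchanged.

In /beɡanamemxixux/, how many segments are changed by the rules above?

Segments that undergo a rule: /a/ → [ã] (rule 1); /a/ → [ã] (rule 1); /e/ → [ẽ] (rule 1).
All other segments surface unchanged.

3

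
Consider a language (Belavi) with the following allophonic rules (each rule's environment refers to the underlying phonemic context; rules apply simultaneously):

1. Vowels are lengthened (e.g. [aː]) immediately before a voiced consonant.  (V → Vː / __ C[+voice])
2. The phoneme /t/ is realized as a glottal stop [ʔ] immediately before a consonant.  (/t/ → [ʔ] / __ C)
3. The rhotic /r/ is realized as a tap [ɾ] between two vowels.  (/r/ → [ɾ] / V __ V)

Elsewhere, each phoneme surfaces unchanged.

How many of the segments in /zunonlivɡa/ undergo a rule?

3

Segments that undergo a rule: /u/ → [uː] (rule 1); /o/ → [oː] (rule 1); /i/ → [iː] (rule 1).
All other segments surface unchanged.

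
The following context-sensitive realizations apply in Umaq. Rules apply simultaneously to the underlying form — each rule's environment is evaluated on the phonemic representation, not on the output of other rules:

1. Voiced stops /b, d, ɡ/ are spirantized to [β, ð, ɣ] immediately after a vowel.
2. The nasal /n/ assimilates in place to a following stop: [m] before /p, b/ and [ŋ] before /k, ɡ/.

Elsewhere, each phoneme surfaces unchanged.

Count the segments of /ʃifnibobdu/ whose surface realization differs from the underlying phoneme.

2

Segments that undergo a rule: /b/ → [β] (rule 1); /b/ → [β] (rule 1).
All other segments surface unchanged.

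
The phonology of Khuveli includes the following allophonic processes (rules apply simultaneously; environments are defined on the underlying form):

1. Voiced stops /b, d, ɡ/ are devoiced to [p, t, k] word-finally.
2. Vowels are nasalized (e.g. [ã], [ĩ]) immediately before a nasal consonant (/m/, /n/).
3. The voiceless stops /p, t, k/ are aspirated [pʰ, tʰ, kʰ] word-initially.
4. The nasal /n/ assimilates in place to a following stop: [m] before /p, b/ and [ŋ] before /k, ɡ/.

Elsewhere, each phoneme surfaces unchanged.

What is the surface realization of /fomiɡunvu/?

/f/ — not in any rule's target class → [f].
/o/ (between /f/ and /m/) occurs before a nasal consonant → [õ] by rule 2.
/m/ (between /o/ and /i/): no rule targets it → [m].
/i/ (between /m/ and /ɡ/): rule 2 targets it, but not before a nasal consonant → unchanged [i].
/ɡ/ (between /i/ and /u/) is in the target of rule 1 but the environment (word-finally) is not met → [ɡ].
/u/ (between /ɡ/ and /n/) occurs before a nasal consonant → [ũ] by rule 2.
/n/ (between /u/ and /v/) fails the environment for rule 4, so it stays [n].
/v/ — not in any rule's target class → [v].
/u/ (word-final) is in the target of rule 2 but the environment (before a nasal consonant) is not met → [u].

[fõmiɡũnvu]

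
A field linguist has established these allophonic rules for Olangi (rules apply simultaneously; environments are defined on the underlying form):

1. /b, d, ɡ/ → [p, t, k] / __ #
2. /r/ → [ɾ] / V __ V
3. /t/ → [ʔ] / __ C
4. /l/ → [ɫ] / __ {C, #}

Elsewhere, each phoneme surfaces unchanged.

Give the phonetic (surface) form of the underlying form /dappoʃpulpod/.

[dappoʃpuɫpot]

/d/ — word-initial; rule 1 does not apply here → [d].
/a/ (between /d/ and /p/) is unaffected → [a].
/p/ (between /a/ and /p/): no rule targets it → [p].
/p/ (between /p/ and /o/) is unaffected → [p].
/o/ (between /p/ and /ʃ/) is unaffected → [o].
/ʃ/ stays [ʃ].
/p/ (between /ʃ/ and /u/) is unaffected → [p].
/u/ (between /p/ and /l/) is unaffected → [u].
/l/ (between /u/ and /p/): word-finally or immediately before a consonant, so rule 4 applies → [ɫ].
/p/ (between /l/ and /o/): no rule targets it → [p].
/o/ stays [o].
/d/ — word-final, word-finally — surfaces as [t] (rule 1).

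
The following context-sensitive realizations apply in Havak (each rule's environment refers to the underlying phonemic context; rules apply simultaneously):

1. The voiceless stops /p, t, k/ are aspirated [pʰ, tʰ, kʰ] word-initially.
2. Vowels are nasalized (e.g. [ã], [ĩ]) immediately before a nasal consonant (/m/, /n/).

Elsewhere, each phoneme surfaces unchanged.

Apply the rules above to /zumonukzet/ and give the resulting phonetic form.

[zũmõnukzet]

/z/ (word-initial) is unaffected → [z].
/u/ (between /z/ and /m/) occurs before a nasal consonant → [ũ] by rule 2.
/m/ stays [m].
Rule 2 applies to /o/ (between /m/ and /n/: before a nasal consonant) → [õ].
/n/ (between /o/ and /u/) is unaffected → [n].
/u/ — between /n/ and /k/; rule 2 does not apply here → [u].
/k/ (between /u/ and /z/) fails the environment for rule 1, so it stays [k].
/z/ (between /k/ and /e/): no rule targets it → [z].
/e/ (between /z/ and /t/) is in the target of rule 2 but the environment (before a nasal consonant) is not met → [e].
/t/ — word-final; rule 1 does not apply here → [t].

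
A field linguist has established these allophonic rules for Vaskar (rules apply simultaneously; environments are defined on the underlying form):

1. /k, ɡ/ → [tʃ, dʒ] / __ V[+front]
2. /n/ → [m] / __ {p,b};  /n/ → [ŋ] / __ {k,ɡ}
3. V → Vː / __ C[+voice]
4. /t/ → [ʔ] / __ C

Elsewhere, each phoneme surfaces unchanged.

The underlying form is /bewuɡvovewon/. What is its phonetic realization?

[beːwuːɡvoːveːwoːn]

/e/ (between /b/ and /w/): before a voiced consonant, so rule 3 applies → [eː].
/u/ (between /w/ and /ɡ/) occurs before a voiced consonant → [uː] by rule 3.
/ɡ/ (between /u/ and /v/) fails the environment for rule 1, so it stays [ɡ].
Rule 3 applies to /o/ (between /v/ and /v/: before a voiced consonant) → [oː].
/e/ — between /v/ and /w/, before a voiced consonant — surfaces as [eː] (rule 3).
/o/ — between /w/ and /n/, before a voiced consonant — surfaces as [oː] (rule 3).
/n/ — word-final; rule 2 does not apply here → [n].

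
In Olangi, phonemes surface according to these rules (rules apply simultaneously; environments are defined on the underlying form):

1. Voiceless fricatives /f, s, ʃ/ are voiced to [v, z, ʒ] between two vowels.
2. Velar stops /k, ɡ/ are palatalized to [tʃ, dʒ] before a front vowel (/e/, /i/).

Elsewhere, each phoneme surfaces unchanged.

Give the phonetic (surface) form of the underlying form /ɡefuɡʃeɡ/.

[dʒevuɡʃeɡ]

/ɡ/ — word-initial, before a front vowel — surfaces as [dʒ] (rule 2).
/e/ — not in any rule's target class → [e].
/f/ (between /e/ and /u/) occurs between two vowels → [v] by rule 1.
/u/ stays [u].
/ɡ/ — between /u/ and /ʃ/; rule 2 does not apply here → [ɡ].
/ʃ/ — between /ɡ/ and /e/; rule 1 does not apply here → [ʃ].
/e/ (between /ʃ/ and /ɡ/): no rule targets it → [e].
/ɡ/ (word-final): rule 2 targets it, but not before a front vowel → unchanged [ɡ].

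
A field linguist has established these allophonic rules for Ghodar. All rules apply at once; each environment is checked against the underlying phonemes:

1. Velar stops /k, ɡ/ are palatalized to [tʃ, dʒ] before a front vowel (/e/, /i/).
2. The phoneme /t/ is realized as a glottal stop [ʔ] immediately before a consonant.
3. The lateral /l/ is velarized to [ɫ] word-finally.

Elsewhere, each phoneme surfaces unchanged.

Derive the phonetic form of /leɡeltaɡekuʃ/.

[ledʒeltadʒekuʃ]

/l/ (word-initial): rule 3 targets it, but not word-finally → unchanged [l].
/ɡ/ (between /e/ and /e/) occurs before a front vowel → [dʒ] by rule 1.
/l/ — between /e/ and /t/; rule 3 does not apply here → [l].
/t/ (between /l/ and /a/) fails the environment for rule 2, so it stays [t].
Rule 1 applies to /ɡ/ (between /a/ and /e/: before a front vowel) → [dʒ].
/k/ (between /e/ and /u/) is in the target of rule 1 but the environment (before a front vowel) is not met → [k].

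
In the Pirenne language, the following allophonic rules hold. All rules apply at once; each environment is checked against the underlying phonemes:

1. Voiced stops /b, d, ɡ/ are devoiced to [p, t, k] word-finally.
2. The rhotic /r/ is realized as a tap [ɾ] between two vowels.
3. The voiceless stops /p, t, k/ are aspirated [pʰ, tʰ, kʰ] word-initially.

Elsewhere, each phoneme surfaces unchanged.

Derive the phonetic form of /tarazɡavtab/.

[tʰaɾazɡavtap]

/t/ (word-initial) occurs word-initially → [tʰ] by rule 3.
/a/ (between /t/ and /r/): no rule targets it → [a].
Rule 2 applies to /r/ (between /a/ and /a/: between two vowels) → [ɾ].
/a/ (between /r/ and /z/) is unaffected → [a].
/z/ (between /a/ and /ɡ/) is unaffected → [z].
/ɡ/ (between /z/ and /a/): rule 1 targets it, but not word-finally → unchanged [ɡ].
/a/ (between /ɡ/ and /v/): no rule targets it → [a].
/v/ (between /a/ and /t/) is unaffected → [v].
/t/ (between /v/ and /a/): rule 3 targets it, but not word-initially → unchanged [t].
/a/ — not in any rule's target class → [a].
/b/ — word-final, word-finally — surfaces as [p] (rule 1).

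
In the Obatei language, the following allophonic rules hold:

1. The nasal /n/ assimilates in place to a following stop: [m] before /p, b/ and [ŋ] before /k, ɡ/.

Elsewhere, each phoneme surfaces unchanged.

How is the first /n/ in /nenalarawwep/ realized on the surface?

[n]

/n/ — word-initial; rule 1 does not apply here → [n].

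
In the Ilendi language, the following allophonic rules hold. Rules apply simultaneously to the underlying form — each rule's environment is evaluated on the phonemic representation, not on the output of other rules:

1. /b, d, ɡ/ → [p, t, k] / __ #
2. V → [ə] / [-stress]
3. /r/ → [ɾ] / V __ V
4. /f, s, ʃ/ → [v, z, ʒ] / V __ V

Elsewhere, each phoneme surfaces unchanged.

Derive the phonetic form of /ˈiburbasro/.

/i/ (word-initial) is in the target of rule 2 but the environment (in an unstressed syllable) is not met → [i].
/b/ (between /i/ and /u/) fails the environment for rule 1, so it stays [b].
/u/ — between /b/ and /r/, in an unstressed syllable — surfaces as [ə] (rule 2).
/r/ — between /u/ and /b/; rule 3 does not apply here → [r].
/b/ — between /r/ and /a/; rule 1 does not apply here → [b].
/a/ — between /b/ and /s/, in an unstressed syllable — surfaces as [ə] (rule 2).
/s/ — between /a/ and /r/; rule 4 does not apply here → [s].
/r/ (between /s/ and /o/) fails the environment for rule 3, so it stays [r].
/o/ (word-final): in an unstressed syllable, so rule 2 applies → [ə].

[ˈibərbəsrə]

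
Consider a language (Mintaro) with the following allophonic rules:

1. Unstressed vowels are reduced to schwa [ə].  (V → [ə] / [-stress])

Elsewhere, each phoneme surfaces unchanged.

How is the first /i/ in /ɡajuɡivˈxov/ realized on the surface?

/i/ (between /ɡ/ and /v/) occurs in an unstressed syllable → [ə] by rule 1.

[ə]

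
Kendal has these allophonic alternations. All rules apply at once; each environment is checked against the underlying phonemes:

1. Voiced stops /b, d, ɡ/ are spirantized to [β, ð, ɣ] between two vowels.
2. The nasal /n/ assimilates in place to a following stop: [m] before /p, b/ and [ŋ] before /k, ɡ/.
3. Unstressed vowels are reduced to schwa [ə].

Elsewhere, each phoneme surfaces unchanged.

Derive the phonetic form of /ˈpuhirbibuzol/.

/p/ (word-initial) is unaffected → [p].
/u/ (between /p/ and /h/): rule 3 targets it, but not in an unstressed syllable → unchanged [u].
/h/ (between /u/ and /i/): no rule targets it → [h].
/i/ meets the environment for rule 3 (in an unstressed syllable) → [ə].
/r/ stays [r].
/b/ (between /r/ and /i/) fails the environment for rule 1, so it stays [b].
Rule 3 applies to /i/ (between /b/ and /b/: in an unstressed syllable) → [ə].
/b/ — between /i/ and /u/, between two vowels — surfaces as [β] (rule 1).
/u/ meets the environment for rule 3 (in an unstressed syllable) → [ə].
/z/ — not in any rule's target class → [z].
/o/ (between /z/ and /l/): in an unstressed syllable, so rule 3 applies → [ə].
/l/ (word-final) is unaffected → [l].

[ˈpuhərbəβəzəl]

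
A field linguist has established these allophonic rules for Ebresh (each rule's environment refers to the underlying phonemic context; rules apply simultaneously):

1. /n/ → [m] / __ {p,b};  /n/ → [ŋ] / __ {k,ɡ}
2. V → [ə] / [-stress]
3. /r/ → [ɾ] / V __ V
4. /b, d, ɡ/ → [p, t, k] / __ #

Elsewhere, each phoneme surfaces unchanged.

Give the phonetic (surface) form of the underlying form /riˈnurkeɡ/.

/r/ (word-initial) is in the target of rule 3 but the environment (between two vowels) is not met → [r].
/i/ — between /r/ and /n/, in an unstressed syllable — surfaces as [ə] (rule 2).
/n/ (between /i/ and /u/) is in the target of rule 1 but the environment (before a labial or velar stop) is not met → [n].
/u/ (between /n/ and /r/): rule 2 targets it, but not in an unstressed syllable → unchanged [u].
/r/ (between /u/ and /k/) is in the target of rule 3 but the environment (between two vowels) is not met → [r].
/k/ (between /r/ and /e/): no rule targets it → [k].
/e/ meets the environment for rule 2 (in an unstressed syllable) → [ə].
Rule 4 applies to /ɡ/ (word-final: word-finally) → [k].

[rəˈnurkək]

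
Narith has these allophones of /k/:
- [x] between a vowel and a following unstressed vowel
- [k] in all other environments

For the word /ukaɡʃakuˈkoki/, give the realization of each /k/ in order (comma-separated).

Occurrence 1 (position 2): between a vowel and a following unstressed vowel → [x].
Occurrence 2 (position 7): between a vowel and a following unstressed vowel → [x].
Occurrence 3 (position 9): no conditioning environment matches → elsewhere allophone [k].
Occurrence 4 (position 11): between a vowel and a following unstressed vowel → [x].

[x], [x], [k], [x]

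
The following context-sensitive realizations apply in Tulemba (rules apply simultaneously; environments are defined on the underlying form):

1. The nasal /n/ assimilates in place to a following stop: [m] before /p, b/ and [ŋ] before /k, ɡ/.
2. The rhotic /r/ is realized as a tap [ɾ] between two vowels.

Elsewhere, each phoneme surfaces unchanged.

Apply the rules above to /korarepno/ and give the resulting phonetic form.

[koɾaɾepno]

/r/ — between /o/ and /a/, between two vowels — surfaces as [ɾ] (rule 2).
Rule 2 applies to /r/ (between /a/ and /e/: between two vowels) → [ɾ].
/n/ (between /p/ and /o/): rule 1 targets it, but not before a labial or velar stop → unchanged [n].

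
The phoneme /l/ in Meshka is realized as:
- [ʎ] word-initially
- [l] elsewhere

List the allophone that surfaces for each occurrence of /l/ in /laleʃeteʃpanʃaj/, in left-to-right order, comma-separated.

Occurrence 1 (position 1): word-initially → [ʎ].
Occurrence 2 (position 3): no conditioning environment matches → elsewhere allophone [l].

[ʎ], [l]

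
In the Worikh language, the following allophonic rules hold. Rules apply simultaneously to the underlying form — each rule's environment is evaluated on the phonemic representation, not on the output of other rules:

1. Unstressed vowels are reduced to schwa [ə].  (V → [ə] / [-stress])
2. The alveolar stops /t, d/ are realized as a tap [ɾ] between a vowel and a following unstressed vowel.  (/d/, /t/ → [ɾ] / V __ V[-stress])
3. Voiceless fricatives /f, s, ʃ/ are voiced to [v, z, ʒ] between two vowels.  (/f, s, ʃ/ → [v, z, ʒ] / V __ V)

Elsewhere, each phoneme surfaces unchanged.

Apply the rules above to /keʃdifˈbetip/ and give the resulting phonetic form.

[kəʃdəfˈbeɾəp]

/k/ (word-initial): no rule targets it → [k].
Rule 1 applies to /e/ (between /k/ and /ʃ/: in an unstressed syllable) → [ə].
/ʃ/ (between /e/ and /d/) fails the environment for rule 3, so it stays [ʃ].
/d/ (between /ʃ/ and /i/) is in the target of rule 2 but the environment (between a vowel and a following unstressed vowel) is not met → [d].
Rule 1 applies to /i/ (between /d/ and /f/: in an unstressed syllable) → [ə].
/f/ (between /i/ and /b/) fails the environment for rule 3, so it stays [f].
/b/ (between /f/ and /e/): no rule targets it → [b].
/e/ — between /b/ and /t/; rule 1 does not apply here → [e].
/t/ — between /e/ and /i/, between a vowel and a following unstressed vowel — surfaces as [ɾ] (rule 2).
/i/ (between /t/ and /p/): in an unstressed syllable, so rule 1 applies → [ə].
/p/ (word-final): no rule targets it → [p].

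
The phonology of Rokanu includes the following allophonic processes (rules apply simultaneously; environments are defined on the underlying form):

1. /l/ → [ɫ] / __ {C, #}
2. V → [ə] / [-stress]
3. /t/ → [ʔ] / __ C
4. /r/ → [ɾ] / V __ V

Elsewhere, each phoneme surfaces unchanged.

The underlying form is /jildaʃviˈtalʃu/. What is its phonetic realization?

/j/ (word-initial): no rule targets it → [j].
Rule 2 applies to /i/ (between /j/ and /l/: in an unstressed syllable) → [ə].
/l/ meets the environment for rule 1 (word-finally or immediately before a consonant) → [ɫ].
/d/ (between /l/ and /a/) is unaffected → [d].
/a/ meets the environment for rule 2 (in an unstressed syllable) → [ə].
/ʃ/ (between /a/ and /v/): no rule targets it → [ʃ].
/v/ — not in any rule's target class → [v].
/i/ (between /v/ and /t/): in an unstressed syllable, so rule 2 applies → [ə].
/t/ (between /i/ and /a/) fails the environment for rule 3, so it stays [t].
/a/ (between /t/ and /l/) is in the target of rule 2 but the environment (in an unstressed syllable) is not met → [a].
/l/ (between /a/ and /ʃ/) occurs word-finally or immediately before a consonant → [ɫ] by rule 1.
/ʃ/ (between /l/ and /u/): no rule targets it → [ʃ].
Rule 2 applies to /u/ (word-final: in an unstressed syllable) → [ə].

[jəɫdəʃvəˈtaɫʃə]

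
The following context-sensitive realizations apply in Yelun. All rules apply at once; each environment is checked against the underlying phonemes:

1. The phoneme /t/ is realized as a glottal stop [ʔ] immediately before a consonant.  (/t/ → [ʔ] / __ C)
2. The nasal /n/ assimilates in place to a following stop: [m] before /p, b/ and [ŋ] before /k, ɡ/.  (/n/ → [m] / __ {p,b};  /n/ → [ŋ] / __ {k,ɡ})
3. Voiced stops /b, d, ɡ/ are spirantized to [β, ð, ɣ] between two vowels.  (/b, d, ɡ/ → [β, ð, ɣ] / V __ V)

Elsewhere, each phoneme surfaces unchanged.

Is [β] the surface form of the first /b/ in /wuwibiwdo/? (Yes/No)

/b/ (between /i/ and /i/) occurs between two vowels → [β] by rule 3.
The actual realization is [β], which matches [β].

Yes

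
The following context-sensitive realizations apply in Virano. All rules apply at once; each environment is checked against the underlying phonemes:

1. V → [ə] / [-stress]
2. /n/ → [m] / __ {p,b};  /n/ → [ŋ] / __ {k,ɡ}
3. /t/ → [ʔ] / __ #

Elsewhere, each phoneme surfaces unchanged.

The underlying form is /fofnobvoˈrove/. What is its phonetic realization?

/f/ — not in any rule's target class → [f].
Rule 1 applies to /o/ (between /f/ and /f/: in an unstressed syllable) → [ə].
/f/ — not in any rule's target class → [f].
/n/ (between /f/ and /o/) fails the environment for rule 2, so it stays [n].
/o/ (between /n/ and /b/) occurs in an unstressed syllable → [ə] by rule 1.
/b/ (between /o/ and /v/): no rule targets it → [b].
/v/ stays [v].
/o/ meets the environment for rule 1 (in an unstressed syllable) → [ə].
/r/ — not in any rule's target class → [r].
/o/ (between /r/ and /v/): rule 1 targets it, but not in an unstressed syllable → unchanged [o].
/v/ stays [v].
/e/ meets the environment for rule 1 (in an unstressed syllable) → [ə].

[fəfnəbvəˈrovə]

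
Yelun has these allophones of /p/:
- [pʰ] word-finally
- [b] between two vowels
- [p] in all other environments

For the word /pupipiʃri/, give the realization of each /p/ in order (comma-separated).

Occurrence 1 (position 1): no conditioning environment matches → elsewhere allophone [p].
Occurrence 2 (position 3): between two vowels → [b].
Occurrence 3 (position 5): between two vowels → [b].

[p], [b], [b]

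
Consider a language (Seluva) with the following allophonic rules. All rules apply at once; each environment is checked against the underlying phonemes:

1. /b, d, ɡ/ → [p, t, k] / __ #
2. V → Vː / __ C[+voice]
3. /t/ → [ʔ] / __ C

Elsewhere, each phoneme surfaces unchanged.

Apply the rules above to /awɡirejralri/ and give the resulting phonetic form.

/a/ — word-initial, before a voiced consonant — surfaces as [aː] (rule 2).
/w/ (between /a/ and /ɡ/): no rule targets it → [w].
/ɡ/ (between /w/ and /i/) fails the environment for rule 1, so it stays [ɡ].
/i/ (between /ɡ/ and /r/) occurs before a voiced consonant → [iː] by rule 2.
/r/ (between /i/ and /e/): no rule targets it → [r].
/e/ (between /r/ and /j/) occurs before a voiced consonant → [eː] by rule 2.
/j/ stays [j].
/r/ (between /j/ and /a/) is unaffected → [r].
/a/ meets the environment for rule 2 (before a voiced consonant) → [aː].
/l/ (between /a/ and /r/) is unaffected → [l].
/r/ (between /l/ and /i/): no rule targets it → [r].
/i/ (word-final): rule 2 targets it, but not before a voiced consonant → unchanged [i].

[aːwɡiːreːjraːlri]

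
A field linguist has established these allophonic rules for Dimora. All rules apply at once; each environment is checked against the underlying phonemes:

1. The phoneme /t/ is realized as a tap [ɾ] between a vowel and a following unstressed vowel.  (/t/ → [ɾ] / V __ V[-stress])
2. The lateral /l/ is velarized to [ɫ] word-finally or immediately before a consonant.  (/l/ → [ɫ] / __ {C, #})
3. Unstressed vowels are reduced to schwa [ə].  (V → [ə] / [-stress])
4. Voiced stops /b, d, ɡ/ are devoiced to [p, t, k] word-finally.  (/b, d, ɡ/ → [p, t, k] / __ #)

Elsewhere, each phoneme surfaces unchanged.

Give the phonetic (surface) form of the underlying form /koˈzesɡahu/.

[kəˈzesɡəhə]

/k/ — not in any rule's target class → [k].
/o/ meets the environment for rule 3 (in an unstressed syllable) → [ə].
/z/ — not in any rule's target class → [z].
/e/ — between /z/ and /s/; rule 3 does not apply here → [e].
/s/ — not in any rule's target class → [s].
/ɡ/ (between /s/ and /a/) is in the target of rule 4 but the environment (word-finally) is not met → [ɡ].
/a/ (between /ɡ/ and /h/) occurs in an unstressed syllable → [ə] by rule 3.
/h/ (between /a/ and /u/): no rule targets it → [h].
/u/ (word-final): in an unstressed syllable, so rule 3 applies → [ə].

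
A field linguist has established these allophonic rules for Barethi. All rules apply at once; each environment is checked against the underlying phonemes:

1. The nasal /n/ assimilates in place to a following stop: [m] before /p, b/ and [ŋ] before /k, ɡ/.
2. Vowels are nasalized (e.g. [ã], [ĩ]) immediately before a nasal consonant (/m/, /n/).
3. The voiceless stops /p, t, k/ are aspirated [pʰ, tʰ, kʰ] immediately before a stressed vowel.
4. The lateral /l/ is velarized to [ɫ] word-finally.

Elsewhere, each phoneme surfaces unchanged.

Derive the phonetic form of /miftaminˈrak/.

[miftãmĩnˈrak]

/m/ (word-initial): no rule targets it → [m].
/i/ — between /m/ and /f/; rule 2 does not apply here → [i].
/f/ (between /i/ and /t/): no rule targets it → [f].
/t/ (between /f/ and /a/) fails the environment for rule 3, so it stays [t].
/a/ (between /t/ and /m/): before a nasal consonant, so rule 2 applies → [ã].
/m/ stays [m].
Rule 2 applies to /i/ (between /m/ and /n/: before a nasal consonant) → [ĩ].
/n/ (between /i/ and /r/): rule 1 targets it, but not before a labial or velar stop → unchanged [n].
/r/ stays [r].
/a/ (between /r/ and /k/) fails the environment for rule 2, so it stays [a].
/k/ (word-final): rule 3 targets it, but not immediately before a stressed vowel → unchanged [k].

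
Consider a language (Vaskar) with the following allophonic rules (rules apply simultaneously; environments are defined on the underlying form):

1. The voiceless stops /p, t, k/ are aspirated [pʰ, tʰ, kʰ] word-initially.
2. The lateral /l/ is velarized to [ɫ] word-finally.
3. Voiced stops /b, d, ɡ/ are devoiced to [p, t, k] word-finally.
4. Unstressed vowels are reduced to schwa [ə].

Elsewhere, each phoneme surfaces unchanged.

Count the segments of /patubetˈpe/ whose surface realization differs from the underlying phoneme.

4

Segments that undergo a rule: /p/ → [pʰ] (rule 1); /a/ → [ə] (rule 4); /u/ → [ə] (rule 4); /e/ → [ə] (rule 4).
All other segments surface unchanged.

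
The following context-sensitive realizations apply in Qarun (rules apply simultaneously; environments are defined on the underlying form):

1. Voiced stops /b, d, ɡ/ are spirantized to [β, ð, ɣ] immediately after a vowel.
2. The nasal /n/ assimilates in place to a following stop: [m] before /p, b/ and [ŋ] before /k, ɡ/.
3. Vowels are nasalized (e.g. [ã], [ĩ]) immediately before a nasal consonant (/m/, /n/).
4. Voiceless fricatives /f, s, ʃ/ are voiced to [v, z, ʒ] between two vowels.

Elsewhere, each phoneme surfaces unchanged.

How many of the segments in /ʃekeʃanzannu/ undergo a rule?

3

Segments that undergo a rule: /ʃ/ → [ʒ] (rule 4); /a/ → [ã] (rule 3); /a/ → [ã] (rule 3).
All other segments surface unchanged.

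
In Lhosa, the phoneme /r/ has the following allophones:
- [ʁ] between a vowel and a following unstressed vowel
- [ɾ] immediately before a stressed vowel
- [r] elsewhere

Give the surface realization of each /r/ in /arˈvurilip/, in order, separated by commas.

Occurrence 1 (position 2): no conditioning environment matches → elsewhere allophone [r].
Occurrence 2 (position 5): between a vowel and a following unstressed vowel → [ʁ].

[r], [ʁ]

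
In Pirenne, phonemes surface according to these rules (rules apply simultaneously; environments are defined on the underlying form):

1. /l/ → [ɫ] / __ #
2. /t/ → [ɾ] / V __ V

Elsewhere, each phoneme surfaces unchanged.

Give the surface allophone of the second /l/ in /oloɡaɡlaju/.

[l]

/l/ — between /ɡ/ and /a/; rule 1 does not apply here → [l].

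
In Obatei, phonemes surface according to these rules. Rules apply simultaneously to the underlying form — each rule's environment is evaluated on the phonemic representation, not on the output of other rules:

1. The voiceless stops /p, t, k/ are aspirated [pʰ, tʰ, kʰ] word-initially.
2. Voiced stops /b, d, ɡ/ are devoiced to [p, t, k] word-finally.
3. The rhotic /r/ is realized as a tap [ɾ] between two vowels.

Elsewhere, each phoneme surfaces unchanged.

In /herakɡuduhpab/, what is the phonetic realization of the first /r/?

Rule 3 applies to /r/ (between /e/ and /a/: between two vowels) → [ɾ].

[ɾ]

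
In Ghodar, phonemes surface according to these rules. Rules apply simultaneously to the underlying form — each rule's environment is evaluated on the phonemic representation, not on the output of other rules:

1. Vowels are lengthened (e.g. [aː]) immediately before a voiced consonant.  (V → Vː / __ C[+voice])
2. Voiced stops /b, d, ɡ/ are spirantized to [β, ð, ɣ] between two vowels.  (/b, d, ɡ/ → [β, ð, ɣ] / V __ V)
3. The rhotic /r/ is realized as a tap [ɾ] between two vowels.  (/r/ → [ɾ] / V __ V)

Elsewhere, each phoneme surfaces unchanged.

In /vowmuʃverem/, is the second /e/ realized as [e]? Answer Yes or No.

/e/ meets the environment for rule 1 (before a voiced consonant) → [eː].
The actual realization is [eː], not [e].

No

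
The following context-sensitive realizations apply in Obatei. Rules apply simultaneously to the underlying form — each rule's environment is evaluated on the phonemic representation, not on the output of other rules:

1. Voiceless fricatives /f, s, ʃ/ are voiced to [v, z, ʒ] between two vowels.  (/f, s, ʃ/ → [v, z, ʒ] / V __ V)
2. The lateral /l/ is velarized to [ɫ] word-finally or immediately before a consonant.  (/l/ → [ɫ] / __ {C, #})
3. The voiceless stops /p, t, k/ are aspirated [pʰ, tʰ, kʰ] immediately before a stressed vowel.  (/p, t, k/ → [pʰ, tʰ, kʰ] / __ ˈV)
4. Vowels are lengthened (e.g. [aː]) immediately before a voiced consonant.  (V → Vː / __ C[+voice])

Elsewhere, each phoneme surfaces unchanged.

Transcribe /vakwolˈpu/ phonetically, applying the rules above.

[vakwoːɫˈpʰu]

/v/ (word-initial): no rule targets it → [v].
/a/ (between /v/ and /k/): rule 4 targets it, but not before a voiced consonant → unchanged [a].
/k/ — between /a/ and /w/; rule 3 does not apply here → [k].
/w/ (between /k/ and /o/): no rule targets it → [w].
Rule 4 applies to /o/ (between /w/ and /l/: before a voiced consonant) → [oː].
/l/ meets the environment for rule 2 (word-finally or immediately before a consonant) → [ɫ].
/p/ — between /l/ and /u/, immediately before a stressed vowel — surfaces as [pʰ] (rule 3).
/u/ (word-final) is in the target of rule 4 but the environment (before a voiced consonant) is not met → [u].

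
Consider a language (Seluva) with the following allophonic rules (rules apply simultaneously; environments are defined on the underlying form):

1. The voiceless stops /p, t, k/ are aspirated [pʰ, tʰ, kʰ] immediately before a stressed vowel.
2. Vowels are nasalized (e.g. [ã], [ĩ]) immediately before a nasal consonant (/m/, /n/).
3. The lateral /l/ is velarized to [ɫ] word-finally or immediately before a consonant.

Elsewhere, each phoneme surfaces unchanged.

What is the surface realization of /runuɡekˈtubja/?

/r/ — not in any rule's target class → [r].
/u/ (between /r/ and /n/) occurs before a nasal consonant → [ũ] by rule 2.
/n/ (between /u/ and /u/): no rule targets it → [n].
/u/ — between /n/ and /ɡ/; rule 2 does not apply here → [u].
/ɡ/ (between /u/ and /e/): no rule targets it → [ɡ].
/e/ (between /ɡ/ and /k/): rule 2 targets it, but not before a nasal consonant → unchanged [e].
/k/ (between /e/ and /t/) fails the environment for rule 1, so it stays [k].
/t/ (between /k/ and /u/): immediately before a stressed vowel, so rule 1 applies → [tʰ].
/u/ (between /t/ and /b/) is in the target of rule 2 but the environment (before a nasal consonant) is not met → [u].
/b/ — not in any rule's target class → [b].
/j/ — not in any rule's target class → [j].
/a/ (word-final) is in the target of rule 2 but the environment (before a nasal consonant) is not met → [a].

[rũnuɡekˈtʰubja]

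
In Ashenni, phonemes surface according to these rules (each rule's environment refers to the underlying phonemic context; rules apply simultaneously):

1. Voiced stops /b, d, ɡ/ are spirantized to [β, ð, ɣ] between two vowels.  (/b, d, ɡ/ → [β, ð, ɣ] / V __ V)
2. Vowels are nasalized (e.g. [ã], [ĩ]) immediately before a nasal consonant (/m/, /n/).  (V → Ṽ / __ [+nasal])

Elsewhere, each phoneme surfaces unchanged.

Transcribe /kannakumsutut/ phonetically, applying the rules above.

[kãnnakũmsutut]

/k/ (word-initial) is unaffected → [k].
/a/ (between /k/ and /n/): before a nasal consonant, so rule 2 applies → [ã].
/n/ (between /a/ and /n/) is unaffected → [n].
/n/ stays [n].
/a/ (between /n/ and /k/): rule 2 targets it, but not before a nasal consonant → unchanged [a].
/k/ (between /a/ and /u/): no rule targets it → [k].
/u/ (between /k/ and /m/): before a nasal consonant, so rule 2 applies → [ũ].
/m/ stays [m].
/s/ (between /m/ and /u/) is unaffected → [s].
/u/ (between /s/ and /t/) fails the environment for rule 2, so it stays [u].
/t/ (between /u/ and /u/) is unaffected → [t].
/u/ (between /t/ and /t/) is in the target of rule 2 but the environment (before a nasal consonant) is not met → [u].
/t/ (word-final): no rule targets it → [t].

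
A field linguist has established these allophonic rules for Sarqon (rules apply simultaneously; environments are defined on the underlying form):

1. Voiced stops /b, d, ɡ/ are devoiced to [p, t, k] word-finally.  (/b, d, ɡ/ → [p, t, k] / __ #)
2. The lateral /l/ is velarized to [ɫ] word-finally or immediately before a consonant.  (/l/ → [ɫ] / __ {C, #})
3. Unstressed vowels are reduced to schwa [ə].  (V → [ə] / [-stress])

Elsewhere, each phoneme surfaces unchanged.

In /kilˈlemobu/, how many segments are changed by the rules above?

Segments that undergo a rule: /i/ → [ə] (rule 3); /l/ → [ɫ] (rule 2); /o/ → [ə] (rule 3); /u/ → [ə] (rule 3).
All other segments surface unchanged.

4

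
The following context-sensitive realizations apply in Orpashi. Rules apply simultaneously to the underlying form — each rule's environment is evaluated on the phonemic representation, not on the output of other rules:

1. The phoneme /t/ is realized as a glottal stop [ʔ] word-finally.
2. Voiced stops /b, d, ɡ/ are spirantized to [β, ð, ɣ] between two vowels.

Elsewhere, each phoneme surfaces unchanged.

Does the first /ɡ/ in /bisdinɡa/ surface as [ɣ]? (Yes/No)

/ɡ/ (between /n/ and /a/): rule 2 targets it, but not between two vowels → unchanged [ɡ].
The actual realization is [ɡ], not [ɣ].

No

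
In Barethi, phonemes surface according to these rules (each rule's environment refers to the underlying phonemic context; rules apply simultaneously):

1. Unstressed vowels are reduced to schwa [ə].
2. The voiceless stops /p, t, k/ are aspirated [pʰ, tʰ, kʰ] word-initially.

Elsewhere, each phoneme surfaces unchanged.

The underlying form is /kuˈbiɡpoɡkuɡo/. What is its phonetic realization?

[kʰəˈbiɡpəɡkəɡə]

/k/ meets the environment for rule 2 (word-initially) → [kʰ].
/u/ (between /k/ and /b/) occurs in an unstressed syllable → [ə] by rule 1.
/i/ (between /b/ and /ɡ/) is in the target of rule 1 but the environment (in an unstressed syllable) is not met → [i].
/p/ (between /ɡ/ and /o/) fails the environment for rule 2, so it stays [p].
/o/ (between /p/ and /ɡ/): in an unstressed syllable, so rule 1 applies → [ə].
/k/ — between /ɡ/ and /u/; rule 2 does not apply here → [k].
/u/ — between /k/ and /ɡ/, in an unstressed syllable — surfaces as [ə] (rule 1).
/o/ (word-final) occurs in an unstressed syllable → [ə] by rule 1.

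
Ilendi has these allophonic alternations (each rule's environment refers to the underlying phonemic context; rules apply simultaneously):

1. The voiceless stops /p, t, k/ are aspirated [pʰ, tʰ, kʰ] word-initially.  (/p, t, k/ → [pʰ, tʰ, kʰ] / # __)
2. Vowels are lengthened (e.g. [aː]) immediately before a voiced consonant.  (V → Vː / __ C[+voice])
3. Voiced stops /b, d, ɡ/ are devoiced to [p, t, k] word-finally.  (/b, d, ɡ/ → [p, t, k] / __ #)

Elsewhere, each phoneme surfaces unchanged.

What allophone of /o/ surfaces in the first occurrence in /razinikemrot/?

[o]

/o/ (between /r/ and /t/) is in the target of rule 2 but the environment (before a voiced consonant) is not met → [o].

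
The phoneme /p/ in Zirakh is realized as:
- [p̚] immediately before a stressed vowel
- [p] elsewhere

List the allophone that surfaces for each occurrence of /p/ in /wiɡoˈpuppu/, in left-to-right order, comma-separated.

Occurrence 1 (position 5): immediately before a stressed vowel → [p̚].
Occurrence 2 (position 7): no conditioning environment matches → elsewhere allophone [p].
Occurrence 3 (position 8): no conditioning environment matches → elsewhere allophone [p].

[p̚], [p], [p]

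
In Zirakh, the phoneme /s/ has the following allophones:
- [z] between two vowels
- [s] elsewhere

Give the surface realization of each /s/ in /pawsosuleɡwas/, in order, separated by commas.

[s], [z], [s]

Occurrence 1 (position 4): no conditioning environment matches → elsewhere allophone [s].
Occurrence 2 (position 6): between two vowels → [z].
Occurrence 3 (position 13): no conditioning environment matches → elsewhere allophone [s].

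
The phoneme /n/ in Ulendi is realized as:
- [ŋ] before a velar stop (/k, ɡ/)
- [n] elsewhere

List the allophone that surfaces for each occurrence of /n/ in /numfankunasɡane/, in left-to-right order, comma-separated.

Occurrence 1 (position 1): no conditioning environment matches → elsewhere allophone [n].
Occurrence 2 (position 6): before a velar stop → [ŋ].
Occurrence 3 (position 9): no conditioning environment matches → elsewhere allophone [n].
Occurrence 4 (position 14): no conditioning environment matches → elsewhere allophone [n].

[n], [ŋ], [n], [n]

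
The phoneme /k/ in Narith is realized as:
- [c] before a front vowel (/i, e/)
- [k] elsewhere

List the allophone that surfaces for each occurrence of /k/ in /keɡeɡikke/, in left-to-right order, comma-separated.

Occurrence 1 (position 1): before a front vowel → [c].
Occurrence 2 (position 7): no conditioning environment matches → elsewhere allophone [k].
Occurrence 3 (position 8): before a front vowel → [c].

[c], [k], [c]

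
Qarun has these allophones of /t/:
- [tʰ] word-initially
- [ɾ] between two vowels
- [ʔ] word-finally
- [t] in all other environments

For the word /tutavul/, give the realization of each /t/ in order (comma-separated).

[tʰ], [ɾ]

Occurrence 1 (position 1): word-initially → [tʰ].
Occurrence 2 (position 3): between two vowels → [ɾ].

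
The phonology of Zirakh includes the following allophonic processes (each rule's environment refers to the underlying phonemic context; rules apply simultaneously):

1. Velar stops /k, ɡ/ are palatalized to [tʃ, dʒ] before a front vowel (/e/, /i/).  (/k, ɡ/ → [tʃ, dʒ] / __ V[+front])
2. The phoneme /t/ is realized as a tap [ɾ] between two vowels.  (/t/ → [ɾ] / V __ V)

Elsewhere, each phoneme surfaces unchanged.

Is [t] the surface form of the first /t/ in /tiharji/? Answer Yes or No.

/t/ (word-initial) is in the target of rule 2 but the environment (between two vowels) is not met → [t].
The actual realization is [t], which matches [t].

Yes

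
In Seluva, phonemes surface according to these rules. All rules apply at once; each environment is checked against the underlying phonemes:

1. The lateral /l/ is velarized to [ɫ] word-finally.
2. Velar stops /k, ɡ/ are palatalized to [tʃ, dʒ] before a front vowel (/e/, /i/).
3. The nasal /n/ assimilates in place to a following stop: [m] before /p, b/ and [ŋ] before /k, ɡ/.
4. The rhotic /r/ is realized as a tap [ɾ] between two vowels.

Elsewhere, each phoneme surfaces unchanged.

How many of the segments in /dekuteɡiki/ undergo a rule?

2

Segments that undergo a rule: /ɡ/ → [dʒ] (rule 2); /k/ → [tʃ] (rule 2).
All other segments surface unchanged.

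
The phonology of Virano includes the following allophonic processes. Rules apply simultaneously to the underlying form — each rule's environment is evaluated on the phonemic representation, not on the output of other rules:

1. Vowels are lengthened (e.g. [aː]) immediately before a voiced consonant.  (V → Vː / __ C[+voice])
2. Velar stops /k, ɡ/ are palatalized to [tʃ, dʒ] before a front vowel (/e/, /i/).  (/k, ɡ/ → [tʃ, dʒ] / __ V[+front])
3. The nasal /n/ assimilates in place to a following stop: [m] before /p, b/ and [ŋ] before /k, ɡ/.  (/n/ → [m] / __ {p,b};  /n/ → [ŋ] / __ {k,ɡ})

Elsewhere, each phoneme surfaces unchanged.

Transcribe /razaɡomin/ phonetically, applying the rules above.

/a/ — between /r/ and /z/, before a voiced consonant — surfaces as [aː] (rule 1).
Rule 1 applies to /a/ (between /z/ and /ɡ/: before a voiced consonant) → [aː].
/ɡ/ — between /a/ and /o/; rule 2 does not apply here → [ɡ].
/o/ — between /ɡ/ and /m/, before a voiced consonant — surfaces as [oː] (rule 1).
/i/ — between /m/ and /n/, before a voiced consonant — surfaces as [iː] (rule 1).
/n/ — word-final; rule 3 does not apply here → [n].

[raːzaːɡoːmiːn]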